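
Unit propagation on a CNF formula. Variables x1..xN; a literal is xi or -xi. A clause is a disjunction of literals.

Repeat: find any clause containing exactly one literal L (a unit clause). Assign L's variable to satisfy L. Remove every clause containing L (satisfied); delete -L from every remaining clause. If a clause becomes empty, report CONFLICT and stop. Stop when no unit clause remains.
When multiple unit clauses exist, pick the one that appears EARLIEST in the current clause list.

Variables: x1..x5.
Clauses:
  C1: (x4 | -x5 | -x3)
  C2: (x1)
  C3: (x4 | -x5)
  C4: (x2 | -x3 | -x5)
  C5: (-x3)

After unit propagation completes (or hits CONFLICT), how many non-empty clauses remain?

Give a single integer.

Answer: 1

Derivation:
unit clause [1] forces x1=T; simplify:
  satisfied 1 clause(s); 4 remain; assigned so far: [1]
unit clause [-3] forces x3=F; simplify:
  satisfied 3 clause(s); 1 remain; assigned so far: [1, 3]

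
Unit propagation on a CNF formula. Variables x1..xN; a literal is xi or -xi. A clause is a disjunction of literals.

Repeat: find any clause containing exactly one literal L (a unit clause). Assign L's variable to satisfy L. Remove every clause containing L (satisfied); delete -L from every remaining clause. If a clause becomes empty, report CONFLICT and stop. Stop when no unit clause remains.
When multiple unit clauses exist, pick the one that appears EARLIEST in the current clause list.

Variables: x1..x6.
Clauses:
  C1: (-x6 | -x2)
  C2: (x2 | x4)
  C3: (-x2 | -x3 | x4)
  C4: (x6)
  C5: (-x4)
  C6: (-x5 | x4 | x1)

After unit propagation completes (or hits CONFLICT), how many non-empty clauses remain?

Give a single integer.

unit clause [6] forces x6=T; simplify:
  drop -6 from [-6, -2] -> [-2]
  satisfied 1 clause(s); 5 remain; assigned so far: [6]
unit clause [-2] forces x2=F; simplify:
  drop 2 from [2, 4] -> [4]
  satisfied 2 clause(s); 3 remain; assigned so far: [2, 6]
unit clause [4] forces x4=T; simplify:
  drop -4 from [-4] -> [] (empty!)
  satisfied 2 clause(s); 1 remain; assigned so far: [2, 4, 6]
CONFLICT (empty clause)

Answer: 0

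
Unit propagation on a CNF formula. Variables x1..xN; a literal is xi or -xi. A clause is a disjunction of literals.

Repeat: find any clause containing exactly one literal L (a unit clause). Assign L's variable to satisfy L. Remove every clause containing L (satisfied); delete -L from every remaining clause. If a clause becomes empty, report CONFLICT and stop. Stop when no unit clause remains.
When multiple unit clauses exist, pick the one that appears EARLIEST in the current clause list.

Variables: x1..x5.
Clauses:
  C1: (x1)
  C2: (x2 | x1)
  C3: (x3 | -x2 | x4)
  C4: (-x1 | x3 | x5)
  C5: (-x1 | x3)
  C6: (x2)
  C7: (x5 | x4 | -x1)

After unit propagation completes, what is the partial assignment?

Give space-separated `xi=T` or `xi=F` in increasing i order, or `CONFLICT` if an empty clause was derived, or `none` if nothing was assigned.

Answer: x1=T x2=T x3=T

Derivation:
unit clause [1] forces x1=T; simplify:
  drop -1 from [-1, 3, 5] -> [3, 5]
  drop -1 from [-1, 3] -> [3]
  drop -1 from [5, 4, -1] -> [5, 4]
  satisfied 2 clause(s); 5 remain; assigned so far: [1]
unit clause [3] forces x3=T; simplify:
  satisfied 3 clause(s); 2 remain; assigned so far: [1, 3]
unit clause [2] forces x2=T; simplify:
  satisfied 1 clause(s); 1 remain; assigned so far: [1, 2, 3]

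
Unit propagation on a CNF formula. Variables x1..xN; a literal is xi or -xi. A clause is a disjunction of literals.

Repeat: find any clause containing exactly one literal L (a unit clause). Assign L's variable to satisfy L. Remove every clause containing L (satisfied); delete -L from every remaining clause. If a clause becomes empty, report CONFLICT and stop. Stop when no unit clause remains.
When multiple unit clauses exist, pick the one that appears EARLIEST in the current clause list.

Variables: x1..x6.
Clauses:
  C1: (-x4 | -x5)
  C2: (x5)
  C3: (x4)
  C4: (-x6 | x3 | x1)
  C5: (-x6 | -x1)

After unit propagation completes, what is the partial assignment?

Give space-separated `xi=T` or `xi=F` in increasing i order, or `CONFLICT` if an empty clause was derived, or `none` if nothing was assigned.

unit clause [5] forces x5=T; simplify:
  drop -5 from [-4, -5] -> [-4]
  satisfied 1 clause(s); 4 remain; assigned so far: [5]
unit clause [-4] forces x4=F; simplify:
  drop 4 from [4] -> [] (empty!)
  satisfied 1 clause(s); 3 remain; assigned so far: [4, 5]
CONFLICT (empty clause)

Answer: CONFLICT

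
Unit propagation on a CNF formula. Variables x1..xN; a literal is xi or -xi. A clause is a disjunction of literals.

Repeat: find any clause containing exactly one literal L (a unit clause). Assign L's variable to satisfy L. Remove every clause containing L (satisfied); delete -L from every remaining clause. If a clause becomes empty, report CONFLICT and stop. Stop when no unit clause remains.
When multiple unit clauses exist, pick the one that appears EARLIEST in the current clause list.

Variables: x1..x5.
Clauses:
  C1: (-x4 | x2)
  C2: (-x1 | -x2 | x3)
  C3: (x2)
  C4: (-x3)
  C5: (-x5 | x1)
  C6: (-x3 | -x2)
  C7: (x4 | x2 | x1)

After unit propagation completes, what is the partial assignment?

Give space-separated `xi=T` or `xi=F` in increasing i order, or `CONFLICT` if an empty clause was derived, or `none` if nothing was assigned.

Answer: x1=F x2=T x3=F x5=F

Derivation:
unit clause [2] forces x2=T; simplify:
  drop -2 from [-1, -2, 3] -> [-1, 3]
  drop -2 from [-3, -2] -> [-3]
  satisfied 3 clause(s); 4 remain; assigned so far: [2]
unit clause [-3] forces x3=F; simplify:
  drop 3 from [-1, 3] -> [-1]
  satisfied 2 clause(s); 2 remain; assigned so far: [2, 3]
unit clause [-1] forces x1=F; simplify:
  drop 1 from [-5, 1] -> [-5]
  satisfied 1 clause(s); 1 remain; assigned so far: [1, 2, 3]
unit clause [-5] forces x5=F; simplify:
  satisfied 1 clause(s); 0 remain; assigned so far: [1, 2, 3, 5]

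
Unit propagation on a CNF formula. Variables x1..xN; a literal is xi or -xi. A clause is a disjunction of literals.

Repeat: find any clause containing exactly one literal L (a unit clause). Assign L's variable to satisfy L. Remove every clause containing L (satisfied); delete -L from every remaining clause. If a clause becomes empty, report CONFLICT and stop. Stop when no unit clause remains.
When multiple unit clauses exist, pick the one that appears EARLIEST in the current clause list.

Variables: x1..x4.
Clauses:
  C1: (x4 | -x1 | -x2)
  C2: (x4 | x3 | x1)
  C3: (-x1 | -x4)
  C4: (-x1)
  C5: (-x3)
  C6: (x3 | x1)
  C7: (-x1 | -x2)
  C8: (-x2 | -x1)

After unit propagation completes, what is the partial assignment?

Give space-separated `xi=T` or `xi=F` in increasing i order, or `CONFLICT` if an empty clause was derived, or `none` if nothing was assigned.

unit clause [-1] forces x1=F; simplify:
  drop 1 from [4, 3, 1] -> [4, 3]
  drop 1 from [3, 1] -> [3]
  satisfied 5 clause(s); 3 remain; assigned so far: [1]
unit clause [-3] forces x3=F; simplify:
  drop 3 from [4, 3] -> [4]
  drop 3 from [3] -> [] (empty!)
  satisfied 1 clause(s); 2 remain; assigned so far: [1, 3]
CONFLICT (empty clause)

Answer: CONFLICT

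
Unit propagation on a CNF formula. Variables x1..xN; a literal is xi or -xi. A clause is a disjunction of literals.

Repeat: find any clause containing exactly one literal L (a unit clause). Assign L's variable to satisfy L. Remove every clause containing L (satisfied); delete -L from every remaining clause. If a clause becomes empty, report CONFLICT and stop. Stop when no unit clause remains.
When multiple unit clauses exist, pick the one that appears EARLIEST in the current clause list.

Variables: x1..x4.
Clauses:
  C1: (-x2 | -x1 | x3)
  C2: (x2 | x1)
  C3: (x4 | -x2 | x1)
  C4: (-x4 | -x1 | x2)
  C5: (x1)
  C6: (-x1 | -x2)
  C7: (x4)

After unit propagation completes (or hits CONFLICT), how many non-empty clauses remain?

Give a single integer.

Answer: 0

Derivation:
unit clause [1] forces x1=T; simplify:
  drop -1 from [-2, -1, 3] -> [-2, 3]
  drop -1 from [-4, -1, 2] -> [-4, 2]
  drop -1 from [-1, -2] -> [-2]
  satisfied 3 clause(s); 4 remain; assigned so far: [1]
unit clause [-2] forces x2=F; simplify:
  drop 2 from [-4, 2] -> [-4]
  satisfied 2 clause(s); 2 remain; assigned so far: [1, 2]
unit clause [-4] forces x4=F; simplify:
  drop 4 from [4] -> [] (empty!)
  satisfied 1 clause(s); 1 remain; assigned so far: [1, 2, 4]
CONFLICT (empty clause)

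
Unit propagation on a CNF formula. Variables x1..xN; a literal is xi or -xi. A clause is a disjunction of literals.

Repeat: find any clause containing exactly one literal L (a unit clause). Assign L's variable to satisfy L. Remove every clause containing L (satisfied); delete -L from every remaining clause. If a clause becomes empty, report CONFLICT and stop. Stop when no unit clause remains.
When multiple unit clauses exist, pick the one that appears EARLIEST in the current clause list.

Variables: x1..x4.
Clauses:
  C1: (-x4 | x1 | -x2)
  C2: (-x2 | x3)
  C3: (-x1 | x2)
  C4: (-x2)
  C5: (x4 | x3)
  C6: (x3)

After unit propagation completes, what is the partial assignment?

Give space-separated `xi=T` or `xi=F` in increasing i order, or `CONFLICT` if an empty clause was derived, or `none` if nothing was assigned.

Answer: x1=F x2=F x3=T

Derivation:
unit clause [-2] forces x2=F; simplify:
  drop 2 from [-1, 2] -> [-1]
  satisfied 3 clause(s); 3 remain; assigned so far: [2]
unit clause [-1] forces x1=F; simplify:
  satisfied 1 clause(s); 2 remain; assigned so far: [1, 2]
unit clause [3] forces x3=T; simplify:
  satisfied 2 clause(s); 0 remain; assigned so far: [1, 2, 3]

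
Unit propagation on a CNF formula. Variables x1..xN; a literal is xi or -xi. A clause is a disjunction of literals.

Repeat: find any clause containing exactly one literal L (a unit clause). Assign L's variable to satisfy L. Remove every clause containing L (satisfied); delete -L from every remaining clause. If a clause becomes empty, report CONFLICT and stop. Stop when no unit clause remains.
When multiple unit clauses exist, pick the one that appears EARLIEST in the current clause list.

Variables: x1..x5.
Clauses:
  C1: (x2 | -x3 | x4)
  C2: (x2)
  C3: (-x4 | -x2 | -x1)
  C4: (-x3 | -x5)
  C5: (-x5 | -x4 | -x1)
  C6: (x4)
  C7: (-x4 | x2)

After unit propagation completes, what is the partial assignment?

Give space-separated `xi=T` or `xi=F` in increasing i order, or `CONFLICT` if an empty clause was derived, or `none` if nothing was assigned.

Answer: x1=F x2=T x4=T

Derivation:
unit clause [2] forces x2=T; simplify:
  drop -2 from [-4, -2, -1] -> [-4, -1]
  satisfied 3 clause(s); 4 remain; assigned so far: [2]
unit clause [4] forces x4=T; simplify:
  drop -4 from [-4, -1] -> [-1]
  drop -4 from [-5, -4, -1] -> [-5, -1]
  satisfied 1 clause(s); 3 remain; assigned so far: [2, 4]
unit clause [-1] forces x1=F; simplify:
  satisfied 2 clause(s); 1 remain; assigned so far: [1, 2, 4]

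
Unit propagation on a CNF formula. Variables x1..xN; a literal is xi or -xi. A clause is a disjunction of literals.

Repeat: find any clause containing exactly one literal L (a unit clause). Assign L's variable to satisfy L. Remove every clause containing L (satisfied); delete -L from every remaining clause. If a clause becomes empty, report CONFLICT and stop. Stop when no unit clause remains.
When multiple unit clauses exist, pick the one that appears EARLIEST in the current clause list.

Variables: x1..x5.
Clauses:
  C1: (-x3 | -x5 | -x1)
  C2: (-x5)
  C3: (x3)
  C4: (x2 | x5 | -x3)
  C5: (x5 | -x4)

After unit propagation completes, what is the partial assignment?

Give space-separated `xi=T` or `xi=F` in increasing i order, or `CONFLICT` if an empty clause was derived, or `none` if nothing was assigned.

Answer: x2=T x3=T x4=F x5=F

Derivation:
unit clause [-5] forces x5=F; simplify:
  drop 5 from [2, 5, -3] -> [2, -3]
  drop 5 from [5, -4] -> [-4]
  satisfied 2 clause(s); 3 remain; assigned so far: [5]
unit clause [3] forces x3=T; simplify:
  drop -3 from [2, -3] -> [2]
  satisfied 1 clause(s); 2 remain; assigned so far: [3, 5]
unit clause [2] forces x2=T; simplify:
  satisfied 1 clause(s); 1 remain; assigned so far: [2, 3, 5]
unit clause [-4] forces x4=F; simplify:
  satisfied 1 clause(s); 0 remain; assigned so far: [2, 3, 4, 5]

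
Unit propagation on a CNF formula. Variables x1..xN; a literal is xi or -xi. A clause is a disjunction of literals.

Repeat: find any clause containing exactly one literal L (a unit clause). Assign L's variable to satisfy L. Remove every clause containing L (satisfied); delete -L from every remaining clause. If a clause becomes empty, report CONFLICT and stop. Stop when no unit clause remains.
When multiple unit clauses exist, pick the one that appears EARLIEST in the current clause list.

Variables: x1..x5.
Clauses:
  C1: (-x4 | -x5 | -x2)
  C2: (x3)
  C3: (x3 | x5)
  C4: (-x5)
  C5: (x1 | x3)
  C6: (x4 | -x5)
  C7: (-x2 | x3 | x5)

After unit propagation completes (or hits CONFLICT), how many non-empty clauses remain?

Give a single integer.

unit clause [3] forces x3=T; simplify:
  satisfied 4 clause(s); 3 remain; assigned so far: [3]
unit clause [-5] forces x5=F; simplify:
  satisfied 3 clause(s); 0 remain; assigned so far: [3, 5]

Answer: 0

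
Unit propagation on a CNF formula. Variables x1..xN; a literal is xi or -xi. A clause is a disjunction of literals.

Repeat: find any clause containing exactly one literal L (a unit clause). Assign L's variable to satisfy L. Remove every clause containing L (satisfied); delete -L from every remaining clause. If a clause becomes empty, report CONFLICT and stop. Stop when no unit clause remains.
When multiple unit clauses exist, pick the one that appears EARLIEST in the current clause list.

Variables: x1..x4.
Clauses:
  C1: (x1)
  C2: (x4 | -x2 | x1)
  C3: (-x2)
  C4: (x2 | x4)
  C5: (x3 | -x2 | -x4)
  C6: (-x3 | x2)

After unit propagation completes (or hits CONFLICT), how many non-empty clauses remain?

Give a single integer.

Answer: 0

Derivation:
unit clause [1] forces x1=T; simplify:
  satisfied 2 clause(s); 4 remain; assigned so far: [1]
unit clause [-2] forces x2=F; simplify:
  drop 2 from [2, 4] -> [4]
  drop 2 from [-3, 2] -> [-3]
  satisfied 2 clause(s); 2 remain; assigned so far: [1, 2]
unit clause [4] forces x4=T; simplify:
  satisfied 1 clause(s); 1 remain; assigned so far: [1, 2, 4]
unit clause [-3] forces x3=F; simplify:
  satisfied 1 clause(s); 0 remain; assigned so far: [1, 2, 3, 4]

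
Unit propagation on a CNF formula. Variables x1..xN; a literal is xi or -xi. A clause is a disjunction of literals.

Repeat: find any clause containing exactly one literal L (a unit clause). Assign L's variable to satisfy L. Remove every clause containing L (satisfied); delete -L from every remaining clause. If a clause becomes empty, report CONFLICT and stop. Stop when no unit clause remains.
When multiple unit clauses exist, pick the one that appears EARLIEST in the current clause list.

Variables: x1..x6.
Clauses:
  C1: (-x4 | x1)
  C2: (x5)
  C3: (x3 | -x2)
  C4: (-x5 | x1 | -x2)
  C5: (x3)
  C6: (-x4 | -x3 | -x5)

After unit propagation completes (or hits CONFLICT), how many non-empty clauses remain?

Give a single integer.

Answer: 1

Derivation:
unit clause [5] forces x5=T; simplify:
  drop -5 from [-5, 1, -2] -> [1, -2]
  drop -5 from [-4, -3, -5] -> [-4, -3]
  satisfied 1 clause(s); 5 remain; assigned so far: [5]
unit clause [3] forces x3=T; simplify:
  drop -3 from [-4, -3] -> [-4]
  satisfied 2 clause(s); 3 remain; assigned so far: [3, 5]
unit clause [-4] forces x4=F; simplify:
  satisfied 2 clause(s); 1 remain; assigned so far: [3, 4, 5]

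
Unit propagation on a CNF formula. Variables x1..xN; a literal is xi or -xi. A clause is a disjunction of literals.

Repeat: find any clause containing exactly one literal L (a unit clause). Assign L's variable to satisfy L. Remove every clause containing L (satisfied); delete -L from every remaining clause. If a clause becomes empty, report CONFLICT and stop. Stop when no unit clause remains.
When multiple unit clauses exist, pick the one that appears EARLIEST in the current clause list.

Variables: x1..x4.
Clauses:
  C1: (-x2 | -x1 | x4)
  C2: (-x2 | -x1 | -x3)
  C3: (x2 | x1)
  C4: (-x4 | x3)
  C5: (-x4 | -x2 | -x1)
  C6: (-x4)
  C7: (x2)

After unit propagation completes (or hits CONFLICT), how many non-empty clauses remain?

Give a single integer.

unit clause [-4] forces x4=F; simplify:
  drop 4 from [-2, -1, 4] -> [-2, -1]
  satisfied 3 clause(s); 4 remain; assigned so far: [4]
unit clause [2] forces x2=T; simplify:
  drop -2 from [-2, -1] -> [-1]
  drop -2 from [-2, -1, -3] -> [-1, -3]
  satisfied 2 clause(s); 2 remain; assigned so far: [2, 4]
unit clause [-1] forces x1=F; simplify:
  satisfied 2 clause(s); 0 remain; assigned so far: [1, 2, 4]

Answer: 0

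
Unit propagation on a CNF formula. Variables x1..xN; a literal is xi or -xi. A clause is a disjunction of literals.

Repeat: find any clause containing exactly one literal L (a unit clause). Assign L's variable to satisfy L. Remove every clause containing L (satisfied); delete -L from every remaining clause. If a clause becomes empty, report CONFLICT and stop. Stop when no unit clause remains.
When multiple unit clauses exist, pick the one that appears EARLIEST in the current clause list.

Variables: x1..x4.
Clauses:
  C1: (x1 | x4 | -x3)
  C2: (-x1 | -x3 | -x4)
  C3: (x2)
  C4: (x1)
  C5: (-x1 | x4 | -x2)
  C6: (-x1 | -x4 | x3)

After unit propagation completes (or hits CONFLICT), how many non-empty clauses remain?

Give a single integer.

unit clause [2] forces x2=T; simplify:
  drop -2 from [-1, 4, -2] -> [-1, 4]
  satisfied 1 clause(s); 5 remain; assigned so far: [2]
unit clause [1] forces x1=T; simplify:
  drop -1 from [-1, -3, -4] -> [-3, -4]
  drop -1 from [-1, 4] -> [4]
  drop -1 from [-1, -4, 3] -> [-4, 3]
  satisfied 2 clause(s); 3 remain; assigned so far: [1, 2]
unit clause [4] forces x4=T; simplify:
  drop -4 from [-3, -4] -> [-3]
  drop -4 from [-4, 3] -> [3]
  satisfied 1 clause(s); 2 remain; assigned so far: [1, 2, 4]
unit clause [-3] forces x3=F; simplify:
  drop 3 from [3] -> [] (empty!)
  satisfied 1 clause(s); 1 remain; assigned so far: [1, 2, 3, 4]
CONFLICT (empty clause)

Answer: 0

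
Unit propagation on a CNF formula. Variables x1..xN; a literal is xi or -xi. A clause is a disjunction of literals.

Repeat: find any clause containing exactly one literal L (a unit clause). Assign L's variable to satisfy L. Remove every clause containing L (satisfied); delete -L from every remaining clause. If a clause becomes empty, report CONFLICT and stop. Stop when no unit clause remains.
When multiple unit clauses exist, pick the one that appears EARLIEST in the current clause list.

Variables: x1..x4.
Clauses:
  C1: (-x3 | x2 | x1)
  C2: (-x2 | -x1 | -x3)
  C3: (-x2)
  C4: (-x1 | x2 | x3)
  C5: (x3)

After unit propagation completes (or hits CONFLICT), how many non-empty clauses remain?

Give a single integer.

Answer: 0

Derivation:
unit clause [-2] forces x2=F; simplify:
  drop 2 from [-3, 2, 1] -> [-3, 1]
  drop 2 from [-1, 2, 3] -> [-1, 3]
  satisfied 2 clause(s); 3 remain; assigned so far: [2]
unit clause [3] forces x3=T; simplify:
  drop -3 from [-3, 1] -> [1]
  satisfied 2 clause(s); 1 remain; assigned so far: [2, 3]
unit clause [1] forces x1=T; simplify:
  satisfied 1 clause(s); 0 remain; assigned so far: [1, 2, 3]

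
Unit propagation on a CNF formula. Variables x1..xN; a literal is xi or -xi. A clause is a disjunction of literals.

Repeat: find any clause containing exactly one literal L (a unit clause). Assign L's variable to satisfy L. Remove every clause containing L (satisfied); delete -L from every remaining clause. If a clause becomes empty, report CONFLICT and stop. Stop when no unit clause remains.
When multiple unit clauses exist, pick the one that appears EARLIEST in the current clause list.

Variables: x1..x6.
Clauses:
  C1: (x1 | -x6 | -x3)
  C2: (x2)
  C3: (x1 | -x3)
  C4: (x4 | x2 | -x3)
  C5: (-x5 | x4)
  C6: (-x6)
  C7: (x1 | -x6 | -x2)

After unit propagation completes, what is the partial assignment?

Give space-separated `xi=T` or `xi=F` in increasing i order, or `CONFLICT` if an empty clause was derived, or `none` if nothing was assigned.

unit clause [2] forces x2=T; simplify:
  drop -2 from [1, -6, -2] -> [1, -6]
  satisfied 2 clause(s); 5 remain; assigned so far: [2]
unit clause [-6] forces x6=F; simplify:
  satisfied 3 clause(s); 2 remain; assigned so far: [2, 6]

Answer: x2=T x6=F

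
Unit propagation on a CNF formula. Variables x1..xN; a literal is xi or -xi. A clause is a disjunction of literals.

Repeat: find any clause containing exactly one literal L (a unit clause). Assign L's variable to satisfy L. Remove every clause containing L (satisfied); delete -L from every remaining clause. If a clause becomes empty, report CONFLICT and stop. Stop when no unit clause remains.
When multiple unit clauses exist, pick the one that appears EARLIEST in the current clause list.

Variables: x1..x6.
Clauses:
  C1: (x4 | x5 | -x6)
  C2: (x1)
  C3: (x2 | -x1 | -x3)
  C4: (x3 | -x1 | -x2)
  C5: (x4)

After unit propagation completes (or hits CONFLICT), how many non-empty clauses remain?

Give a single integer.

unit clause [1] forces x1=T; simplify:
  drop -1 from [2, -1, -3] -> [2, -3]
  drop -1 from [3, -1, -2] -> [3, -2]
  satisfied 1 clause(s); 4 remain; assigned so far: [1]
unit clause [4] forces x4=T; simplify:
  satisfied 2 clause(s); 2 remain; assigned so far: [1, 4]

Answer: 2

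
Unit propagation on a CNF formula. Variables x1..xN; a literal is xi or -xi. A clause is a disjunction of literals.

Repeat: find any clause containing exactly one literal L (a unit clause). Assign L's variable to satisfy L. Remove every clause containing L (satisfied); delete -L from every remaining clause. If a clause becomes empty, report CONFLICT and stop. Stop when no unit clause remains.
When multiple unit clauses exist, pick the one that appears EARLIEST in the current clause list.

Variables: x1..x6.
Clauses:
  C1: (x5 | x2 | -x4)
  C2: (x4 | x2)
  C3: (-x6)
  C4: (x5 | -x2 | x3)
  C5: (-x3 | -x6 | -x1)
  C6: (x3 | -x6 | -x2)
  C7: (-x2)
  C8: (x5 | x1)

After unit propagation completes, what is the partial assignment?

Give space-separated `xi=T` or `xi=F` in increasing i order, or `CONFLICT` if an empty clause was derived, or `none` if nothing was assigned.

unit clause [-6] forces x6=F; simplify:
  satisfied 3 clause(s); 5 remain; assigned so far: [6]
unit clause [-2] forces x2=F; simplify:
  drop 2 from [5, 2, -4] -> [5, -4]
  drop 2 from [4, 2] -> [4]
  satisfied 2 clause(s); 3 remain; assigned so far: [2, 6]
unit clause [4] forces x4=T; simplify:
  drop -4 from [5, -4] -> [5]
  satisfied 1 clause(s); 2 remain; assigned so far: [2, 4, 6]
unit clause [5] forces x5=T; simplify:
  satisfied 2 clause(s); 0 remain; assigned so far: [2, 4, 5, 6]

Answer: x2=F x4=T x5=T x6=F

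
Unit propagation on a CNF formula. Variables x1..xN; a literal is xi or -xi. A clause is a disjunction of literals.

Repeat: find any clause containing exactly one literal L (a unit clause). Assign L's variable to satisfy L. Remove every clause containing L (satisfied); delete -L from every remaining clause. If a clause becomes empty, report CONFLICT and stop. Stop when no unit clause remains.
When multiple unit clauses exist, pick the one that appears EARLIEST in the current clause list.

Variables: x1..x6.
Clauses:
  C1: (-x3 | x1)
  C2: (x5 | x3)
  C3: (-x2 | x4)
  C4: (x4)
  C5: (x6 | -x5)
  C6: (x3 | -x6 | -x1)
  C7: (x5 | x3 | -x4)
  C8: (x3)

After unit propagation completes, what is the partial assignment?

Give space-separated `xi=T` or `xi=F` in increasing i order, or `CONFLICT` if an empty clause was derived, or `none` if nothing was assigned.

unit clause [4] forces x4=T; simplify:
  drop -4 from [5, 3, -4] -> [5, 3]
  satisfied 2 clause(s); 6 remain; assigned so far: [4]
unit clause [3] forces x3=T; simplify:
  drop -3 from [-3, 1] -> [1]
  satisfied 4 clause(s); 2 remain; assigned so far: [3, 4]
unit clause [1] forces x1=T; simplify:
  satisfied 1 clause(s); 1 remain; assigned so far: [1, 3, 4]

Answer: x1=T x3=T x4=T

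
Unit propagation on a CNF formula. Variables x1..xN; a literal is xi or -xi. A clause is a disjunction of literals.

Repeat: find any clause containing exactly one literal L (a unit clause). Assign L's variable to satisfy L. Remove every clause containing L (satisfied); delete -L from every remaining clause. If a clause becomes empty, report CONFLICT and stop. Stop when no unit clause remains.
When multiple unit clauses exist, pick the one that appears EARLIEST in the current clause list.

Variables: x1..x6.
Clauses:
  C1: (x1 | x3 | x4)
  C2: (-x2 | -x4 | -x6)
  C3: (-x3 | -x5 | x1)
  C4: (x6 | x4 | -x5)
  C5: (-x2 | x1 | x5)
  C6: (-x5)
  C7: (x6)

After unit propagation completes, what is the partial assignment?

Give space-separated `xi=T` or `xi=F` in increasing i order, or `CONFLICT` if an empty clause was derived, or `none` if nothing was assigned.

unit clause [-5] forces x5=F; simplify:
  drop 5 from [-2, 1, 5] -> [-2, 1]
  satisfied 3 clause(s); 4 remain; assigned so far: [5]
unit clause [6] forces x6=T; simplify:
  drop -6 from [-2, -4, -6] -> [-2, -4]
  satisfied 1 clause(s); 3 remain; assigned so far: [5, 6]

Answer: x5=F x6=T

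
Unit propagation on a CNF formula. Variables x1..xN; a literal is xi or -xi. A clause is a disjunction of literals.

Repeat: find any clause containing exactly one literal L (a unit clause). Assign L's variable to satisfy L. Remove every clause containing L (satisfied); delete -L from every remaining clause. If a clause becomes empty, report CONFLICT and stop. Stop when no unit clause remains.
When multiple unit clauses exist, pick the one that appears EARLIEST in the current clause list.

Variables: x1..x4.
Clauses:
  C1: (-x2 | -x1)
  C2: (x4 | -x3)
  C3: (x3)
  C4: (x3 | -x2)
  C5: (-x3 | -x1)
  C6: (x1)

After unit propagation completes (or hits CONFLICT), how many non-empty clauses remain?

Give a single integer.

Answer: 0

Derivation:
unit clause [3] forces x3=T; simplify:
  drop -3 from [4, -3] -> [4]
  drop -3 from [-3, -1] -> [-1]
  satisfied 2 clause(s); 4 remain; assigned so far: [3]
unit clause [4] forces x4=T; simplify:
  satisfied 1 clause(s); 3 remain; assigned so far: [3, 4]
unit clause [-1] forces x1=F; simplify:
  drop 1 from [1] -> [] (empty!)
  satisfied 2 clause(s); 1 remain; assigned so far: [1, 3, 4]
CONFLICT (empty clause)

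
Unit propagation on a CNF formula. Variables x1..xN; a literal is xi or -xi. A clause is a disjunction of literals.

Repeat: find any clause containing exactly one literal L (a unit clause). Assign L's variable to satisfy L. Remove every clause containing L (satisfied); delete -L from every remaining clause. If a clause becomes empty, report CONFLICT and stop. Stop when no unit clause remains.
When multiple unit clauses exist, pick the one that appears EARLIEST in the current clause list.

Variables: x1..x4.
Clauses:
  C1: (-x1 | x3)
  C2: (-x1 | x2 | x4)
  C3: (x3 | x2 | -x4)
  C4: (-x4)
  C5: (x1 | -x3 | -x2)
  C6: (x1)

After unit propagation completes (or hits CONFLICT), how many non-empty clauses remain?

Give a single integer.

unit clause [-4] forces x4=F; simplify:
  drop 4 from [-1, 2, 4] -> [-1, 2]
  satisfied 2 clause(s); 4 remain; assigned so far: [4]
unit clause [1] forces x1=T; simplify:
  drop -1 from [-1, 3] -> [3]
  drop -1 from [-1, 2] -> [2]
  satisfied 2 clause(s); 2 remain; assigned so far: [1, 4]
unit clause [3] forces x3=T; simplify:
  satisfied 1 clause(s); 1 remain; assigned so far: [1, 3, 4]
unit clause [2] forces x2=T; simplify:
  satisfied 1 clause(s); 0 remain; assigned so far: [1, 2, 3, 4]

Answer: 0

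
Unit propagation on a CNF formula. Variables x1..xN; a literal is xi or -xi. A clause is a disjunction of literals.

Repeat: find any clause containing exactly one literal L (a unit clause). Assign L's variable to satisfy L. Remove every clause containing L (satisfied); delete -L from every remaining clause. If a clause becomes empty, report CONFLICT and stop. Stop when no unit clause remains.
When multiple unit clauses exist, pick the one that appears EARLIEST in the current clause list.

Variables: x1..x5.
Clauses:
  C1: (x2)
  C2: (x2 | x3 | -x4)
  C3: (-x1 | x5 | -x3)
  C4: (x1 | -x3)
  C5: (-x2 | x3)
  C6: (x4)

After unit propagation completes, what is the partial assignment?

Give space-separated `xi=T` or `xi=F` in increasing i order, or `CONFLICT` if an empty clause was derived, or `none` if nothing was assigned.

unit clause [2] forces x2=T; simplify:
  drop -2 from [-2, 3] -> [3]
  satisfied 2 clause(s); 4 remain; assigned so far: [2]
unit clause [3] forces x3=T; simplify:
  drop -3 from [-1, 5, -3] -> [-1, 5]
  drop -3 from [1, -3] -> [1]
  satisfied 1 clause(s); 3 remain; assigned so far: [2, 3]
unit clause [1] forces x1=T; simplify:
  drop -1 from [-1, 5] -> [5]
  satisfied 1 clause(s); 2 remain; assigned so far: [1, 2, 3]
unit clause [5] forces x5=T; simplify:
  satisfied 1 clause(s); 1 remain; assigned so far: [1, 2, 3, 5]
unit clause [4] forces x4=T; simplify:
  satisfied 1 clause(s); 0 remain; assigned so far: [1, 2, 3, 4, 5]

Answer: x1=T x2=T x3=T x4=T x5=T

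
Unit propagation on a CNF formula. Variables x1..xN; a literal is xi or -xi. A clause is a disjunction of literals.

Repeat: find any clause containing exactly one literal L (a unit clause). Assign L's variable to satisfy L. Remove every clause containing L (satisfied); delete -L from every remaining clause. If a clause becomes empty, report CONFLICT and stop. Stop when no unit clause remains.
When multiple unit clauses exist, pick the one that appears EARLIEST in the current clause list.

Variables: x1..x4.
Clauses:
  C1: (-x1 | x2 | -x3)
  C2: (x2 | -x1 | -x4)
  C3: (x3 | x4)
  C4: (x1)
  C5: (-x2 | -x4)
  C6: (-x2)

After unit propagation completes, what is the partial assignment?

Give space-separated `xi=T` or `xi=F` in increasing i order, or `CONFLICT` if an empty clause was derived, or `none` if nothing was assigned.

Answer: CONFLICT

Derivation:
unit clause [1] forces x1=T; simplify:
  drop -1 from [-1, 2, -3] -> [2, -3]
  drop -1 from [2, -1, -4] -> [2, -4]
  satisfied 1 clause(s); 5 remain; assigned so far: [1]
unit clause [-2] forces x2=F; simplify:
  drop 2 from [2, -3] -> [-3]
  drop 2 from [2, -4] -> [-4]
  satisfied 2 clause(s); 3 remain; assigned so far: [1, 2]
unit clause [-3] forces x3=F; simplify:
  drop 3 from [3, 4] -> [4]
  satisfied 1 clause(s); 2 remain; assigned so far: [1, 2, 3]
unit clause [-4] forces x4=F; simplify:
  drop 4 from [4] -> [] (empty!)
  satisfied 1 clause(s); 1 remain; assigned so far: [1, 2, 3, 4]
CONFLICT (empty clause)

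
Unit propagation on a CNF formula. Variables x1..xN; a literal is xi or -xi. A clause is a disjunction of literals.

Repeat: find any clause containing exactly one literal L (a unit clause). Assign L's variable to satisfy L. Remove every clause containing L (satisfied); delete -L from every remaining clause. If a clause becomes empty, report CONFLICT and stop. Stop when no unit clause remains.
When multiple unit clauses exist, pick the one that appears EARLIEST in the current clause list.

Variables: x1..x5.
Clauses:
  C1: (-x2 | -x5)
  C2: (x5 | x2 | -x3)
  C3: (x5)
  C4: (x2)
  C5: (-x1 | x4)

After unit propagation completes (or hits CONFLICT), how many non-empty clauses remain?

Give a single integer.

Answer: 1

Derivation:
unit clause [5] forces x5=T; simplify:
  drop -5 from [-2, -5] -> [-2]
  satisfied 2 clause(s); 3 remain; assigned so far: [5]
unit clause [-2] forces x2=F; simplify:
  drop 2 from [2] -> [] (empty!)
  satisfied 1 clause(s); 2 remain; assigned so far: [2, 5]
CONFLICT (empty clause)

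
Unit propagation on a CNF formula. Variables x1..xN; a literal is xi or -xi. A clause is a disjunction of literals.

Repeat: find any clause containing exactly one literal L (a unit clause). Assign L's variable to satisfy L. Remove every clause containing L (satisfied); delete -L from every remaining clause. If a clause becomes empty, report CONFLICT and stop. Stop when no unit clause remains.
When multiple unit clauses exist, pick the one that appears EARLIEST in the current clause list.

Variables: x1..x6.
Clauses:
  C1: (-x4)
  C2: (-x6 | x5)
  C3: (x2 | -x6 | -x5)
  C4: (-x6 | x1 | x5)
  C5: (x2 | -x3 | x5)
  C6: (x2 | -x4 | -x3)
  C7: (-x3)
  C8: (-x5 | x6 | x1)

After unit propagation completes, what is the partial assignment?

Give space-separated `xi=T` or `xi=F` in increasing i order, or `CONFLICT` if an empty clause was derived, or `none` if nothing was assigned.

Answer: x3=F x4=F

Derivation:
unit clause [-4] forces x4=F; simplify:
  satisfied 2 clause(s); 6 remain; assigned so far: [4]
unit clause [-3] forces x3=F; simplify:
  satisfied 2 clause(s); 4 remain; assigned so far: [3, 4]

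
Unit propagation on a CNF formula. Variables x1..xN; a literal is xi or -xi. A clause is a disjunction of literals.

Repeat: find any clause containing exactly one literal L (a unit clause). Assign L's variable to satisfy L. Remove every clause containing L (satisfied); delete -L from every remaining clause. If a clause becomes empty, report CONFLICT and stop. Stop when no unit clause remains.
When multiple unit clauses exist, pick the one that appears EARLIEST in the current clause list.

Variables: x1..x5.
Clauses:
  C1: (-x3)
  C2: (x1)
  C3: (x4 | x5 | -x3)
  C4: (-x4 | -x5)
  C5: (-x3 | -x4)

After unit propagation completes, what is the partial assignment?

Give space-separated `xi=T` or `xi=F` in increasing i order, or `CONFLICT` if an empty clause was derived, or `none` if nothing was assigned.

unit clause [-3] forces x3=F; simplify:
  satisfied 3 clause(s); 2 remain; assigned so far: [3]
unit clause [1] forces x1=T; simplify:
  satisfied 1 clause(s); 1 remain; assigned so far: [1, 3]

Answer: x1=T x3=F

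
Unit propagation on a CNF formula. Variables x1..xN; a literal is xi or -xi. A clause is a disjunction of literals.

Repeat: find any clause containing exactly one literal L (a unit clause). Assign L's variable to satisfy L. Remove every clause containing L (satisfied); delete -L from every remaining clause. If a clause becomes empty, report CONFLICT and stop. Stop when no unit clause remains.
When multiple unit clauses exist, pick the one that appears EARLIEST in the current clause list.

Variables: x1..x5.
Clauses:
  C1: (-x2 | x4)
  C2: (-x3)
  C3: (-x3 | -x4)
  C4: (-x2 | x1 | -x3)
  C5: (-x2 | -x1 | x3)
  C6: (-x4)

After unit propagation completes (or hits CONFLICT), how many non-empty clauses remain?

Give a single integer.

unit clause [-3] forces x3=F; simplify:
  drop 3 from [-2, -1, 3] -> [-2, -1]
  satisfied 3 clause(s); 3 remain; assigned so far: [3]
unit clause [-4] forces x4=F; simplify:
  drop 4 from [-2, 4] -> [-2]
  satisfied 1 clause(s); 2 remain; assigned so far: [3, 4]
unit clause [-2] forces x2=F; simplify:
  satisfied 2 clause(s); 0 remain; assigned so far: [2, 3, 4]

Answer: 0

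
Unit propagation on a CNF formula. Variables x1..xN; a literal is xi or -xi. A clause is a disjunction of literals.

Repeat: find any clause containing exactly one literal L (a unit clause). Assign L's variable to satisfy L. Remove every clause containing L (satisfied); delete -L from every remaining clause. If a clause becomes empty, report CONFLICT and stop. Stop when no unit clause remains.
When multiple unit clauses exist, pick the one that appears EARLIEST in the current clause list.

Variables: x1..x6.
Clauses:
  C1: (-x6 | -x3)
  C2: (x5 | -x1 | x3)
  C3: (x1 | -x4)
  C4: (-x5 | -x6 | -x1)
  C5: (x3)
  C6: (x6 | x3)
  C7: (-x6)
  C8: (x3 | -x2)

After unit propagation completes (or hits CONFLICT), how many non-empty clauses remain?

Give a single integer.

Answer: 1

Derivation:
unit clause [3] forces x3=T; simplify:
  drop -3 from [-6, -3] -> [-6]
  satisfied 4 clause(s); 4 remain; assigned so far: [3]
unit clause [-6] forces x6=F; simplify:
  satisfied 3 clause(s); 1 remain; assigned so far: [3, 6]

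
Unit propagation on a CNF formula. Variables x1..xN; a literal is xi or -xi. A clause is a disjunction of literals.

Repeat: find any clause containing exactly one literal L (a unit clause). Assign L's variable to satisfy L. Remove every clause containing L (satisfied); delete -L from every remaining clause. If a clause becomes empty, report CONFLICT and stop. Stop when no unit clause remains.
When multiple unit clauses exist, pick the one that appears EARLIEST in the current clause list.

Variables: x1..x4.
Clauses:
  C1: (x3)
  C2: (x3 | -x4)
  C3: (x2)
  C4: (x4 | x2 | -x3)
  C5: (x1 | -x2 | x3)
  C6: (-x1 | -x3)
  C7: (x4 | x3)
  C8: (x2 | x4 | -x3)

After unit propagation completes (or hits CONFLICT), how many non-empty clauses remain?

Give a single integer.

unit clause [3] forces x3=T; simplify:
  drop -3 from [4, 2, -3] -> [4, 2]
  drop -3 from [-1, -3] -> [-1]
  drop -3 from [2, 4, -3] -> [2, 4]
  satisfied 4 clause(s); 4 remain; assigned so far: [3]
unit clause [2] forces x2=T; simplify:
  satisfied 3 clause(s); 1 remain; assigned so far: [2, 3]
unit clause [-1] forces x1=F; simplify:
  satisfied 1 clause(s); 0 remain; assigned so far: [1, 2, 3]

Answer: 0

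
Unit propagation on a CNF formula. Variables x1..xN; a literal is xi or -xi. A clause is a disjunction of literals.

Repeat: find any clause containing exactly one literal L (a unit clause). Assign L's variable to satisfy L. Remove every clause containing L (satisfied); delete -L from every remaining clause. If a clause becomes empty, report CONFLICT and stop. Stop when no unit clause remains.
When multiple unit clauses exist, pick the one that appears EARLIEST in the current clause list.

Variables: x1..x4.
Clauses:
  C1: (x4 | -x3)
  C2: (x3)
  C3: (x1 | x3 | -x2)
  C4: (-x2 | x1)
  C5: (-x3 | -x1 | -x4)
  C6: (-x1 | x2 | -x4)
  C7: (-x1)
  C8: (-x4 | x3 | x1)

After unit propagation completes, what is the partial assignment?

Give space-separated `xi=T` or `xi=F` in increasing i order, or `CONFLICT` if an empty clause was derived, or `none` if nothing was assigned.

Answer: x1=F x2=F x3=T x4=T

Derivation:
unit clause [3] forces x3=T; simplify:
  drop -3 from [4, -3] -> [4]
  drop -3 from [-3, -1, -4] -> [-1, -4]
  satisfied 3 clause(s); 5 remain; assigned so far: [3]
unit clause [4] forces x4=T; simplify:
  drop -4 from [-1, -4] -> [-1]
  drop -4 from [-1, 2, -4] -> [-1, 2]
  satisfied 1 clause(s); 4 remain; assigned so far: [3, 4]
unit clause [-1] forces x1=F; simplify:
  drop 1 from [-2, 1] -> [-2]
  satisfied 3 clause(s); 1 remain; assigned so far: [1, 3, 4]
unit clause [-2] forces x2=F; simplify:
  satisfied 1 clause(s); 0 remain; assigned so far: [1, 2, 3, 4]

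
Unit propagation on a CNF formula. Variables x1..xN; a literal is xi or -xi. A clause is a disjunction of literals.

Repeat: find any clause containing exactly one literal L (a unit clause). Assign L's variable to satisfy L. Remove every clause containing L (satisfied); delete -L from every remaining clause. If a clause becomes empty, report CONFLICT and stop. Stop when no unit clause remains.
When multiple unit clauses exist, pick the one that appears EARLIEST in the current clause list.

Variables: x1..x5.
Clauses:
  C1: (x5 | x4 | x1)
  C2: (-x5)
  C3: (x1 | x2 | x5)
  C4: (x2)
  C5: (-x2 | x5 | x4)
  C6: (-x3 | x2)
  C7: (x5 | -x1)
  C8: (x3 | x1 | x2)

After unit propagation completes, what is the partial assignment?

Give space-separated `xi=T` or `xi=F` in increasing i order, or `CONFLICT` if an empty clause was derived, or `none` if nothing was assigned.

unit clause [-5] forces x5=F; simplify:
  drop 5 from [5, 4, 1] -> [4, 1]
  drop 5 from [1, 2, 5] -> [1, 2]
  drop 5 from [-2, 5, 4] -> [-2, 4]
  drop 5 from [5, -1] -> [-1]
  satisfied 1 clause(s); 7 remain; assigned so far: [5]
unit clause [2] forces x2=T; simplify:
  drop -2 from [-2, 4] -> [4]
  satisfied 4 clause(s); 3 remain; assigned so far: [2, 5]
unit clause [4] forces x4=T; simplify:
  satisfied 2 clause(s); 1 remain; assigned so far: [2, 4, 5]
unit clause [-1] forces x1=F; simplify:
  satisfied 1 clause(s); 0 remain; assigned so far: [1, 2, 4, 5]

Answer: x1=F x2=T x4=T x5=F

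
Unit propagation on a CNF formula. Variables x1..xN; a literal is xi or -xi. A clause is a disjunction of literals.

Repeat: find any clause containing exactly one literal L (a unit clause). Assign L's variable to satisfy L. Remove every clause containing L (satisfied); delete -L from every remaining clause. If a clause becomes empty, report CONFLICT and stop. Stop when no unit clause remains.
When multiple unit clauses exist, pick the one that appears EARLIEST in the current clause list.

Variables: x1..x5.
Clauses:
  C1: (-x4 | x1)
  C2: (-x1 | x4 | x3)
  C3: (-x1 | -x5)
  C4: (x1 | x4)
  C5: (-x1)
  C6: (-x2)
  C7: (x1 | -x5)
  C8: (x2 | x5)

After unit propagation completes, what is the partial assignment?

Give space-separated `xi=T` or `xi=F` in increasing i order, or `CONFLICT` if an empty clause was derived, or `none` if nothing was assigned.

Answer: CONFLICT

Derivation:
unit clause [-1] forces x1=F; simplify:
  drop 1 from [-4, 1] -> [-4]
  drop 1 from [1, 4] -> [4]
  drop 1 from [1, -5] -> [-5]
  satisfied 3 clause(s); 5 remain; assigned so far: [1]
unit clause [-4] forces x4=F; simplify:
  drop 4 from [4] -> [] (empty!)
  satisfied 1 clause(s); 4 remain; assigned so far: [1, 4]
CONFLICT (empty clause)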